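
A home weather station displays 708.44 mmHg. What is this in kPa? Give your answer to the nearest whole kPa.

94 kPa

1 mmHg = 0.133322 kPa, so 708.44 × 0.133322 = 94 kPa.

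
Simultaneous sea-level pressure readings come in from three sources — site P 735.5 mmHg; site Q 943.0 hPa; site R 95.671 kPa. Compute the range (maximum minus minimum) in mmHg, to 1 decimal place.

28.2 mmHg

site Q: 943.0 hPa = 707.308 mmHg.
site R: 95.671 kPa = 717.591 mmHg.
Spread: 735.500 − 707.308 = 28.2 mmHg.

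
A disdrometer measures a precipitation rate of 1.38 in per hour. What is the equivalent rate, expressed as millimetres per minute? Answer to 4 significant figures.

0.5842 mm/minute

1.38 in/hour × 25.4 mm/in × 0.0166667 hour/minute = 0.5842 mm/minute.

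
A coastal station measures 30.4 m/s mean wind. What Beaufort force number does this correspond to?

30.4 m/s lies in the Beaufort 11 band (violent storm, 28.5–32.6 m/s).

Beaufort force 11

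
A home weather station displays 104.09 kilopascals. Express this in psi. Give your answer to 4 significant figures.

15.10 psi

1 kPa = 0.145038 psi, so 104.09 × 0.145038 = 15.10 psi.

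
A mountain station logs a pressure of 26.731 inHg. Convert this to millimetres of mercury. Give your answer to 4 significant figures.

679.0 mmHg

1 inHg = 25.4 mmHg, so 26.731 × 25.4 = 679.0 mmHg.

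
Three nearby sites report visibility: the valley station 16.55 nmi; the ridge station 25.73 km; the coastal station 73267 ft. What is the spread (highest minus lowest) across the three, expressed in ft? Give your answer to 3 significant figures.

the valley station: 16.55 nmi = 100559.71 ft.
the ridge station: 25.73 km = 84416.01 ft.
Spread: 100559.71 − 73267.00 = 27300 ft.

27300 ft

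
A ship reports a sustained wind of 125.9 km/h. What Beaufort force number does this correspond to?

125.9 km/h = 35.0 m/s, which is Beaufort 12 (hurricane force, ≥32.7 m/s).

Beaufort force 12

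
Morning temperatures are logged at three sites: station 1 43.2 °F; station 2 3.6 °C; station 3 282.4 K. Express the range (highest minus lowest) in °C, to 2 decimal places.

station 1: 43.2 °F = 6.222 °C.
station 3: 282.4 K = 9.250 °C.
Spread: 9.250 − 3.600 = 5.650 °C.

5.65 °C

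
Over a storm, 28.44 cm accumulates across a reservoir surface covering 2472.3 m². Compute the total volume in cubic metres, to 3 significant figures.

Depth: 28.44 cm × 10 = 284.4 mm.
1 mm over 1 m² is 1 L, so volume = 284.4 × 2472.3 = 703122.12 L = 703 m³.

703 cubic metres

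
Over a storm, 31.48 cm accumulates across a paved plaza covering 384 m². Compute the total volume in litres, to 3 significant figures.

Depth: 31.48 cm × 10 = 314.8 mm.
1 mm over 1 m² is 1 L, so volume = 314.8 × 384 = 120883.2 L ≈ 121000 L.

121000 litres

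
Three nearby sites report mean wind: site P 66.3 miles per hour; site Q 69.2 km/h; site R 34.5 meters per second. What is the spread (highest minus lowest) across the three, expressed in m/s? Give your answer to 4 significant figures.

site P: 66.3 mph = 29.6388 m/s.
site Q: 69.2 km/h = 19.2222 m/s.
Spread: 34.5000 − 19.2222 = 15.28 m/s.

15.28 m/s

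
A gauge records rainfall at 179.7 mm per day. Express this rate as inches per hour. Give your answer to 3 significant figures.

179.7 mm/day × 0.0393701 in/mm × 0.0416667 day/hour = 0.295 in/hour.

0.295 in/hour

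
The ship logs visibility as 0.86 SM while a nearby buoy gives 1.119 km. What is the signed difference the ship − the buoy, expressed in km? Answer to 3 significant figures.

0.265 km

the ship: 0.86 SM = 1.38404 km.
Difference: 1.38404 − 1.11900 = 0.265 km.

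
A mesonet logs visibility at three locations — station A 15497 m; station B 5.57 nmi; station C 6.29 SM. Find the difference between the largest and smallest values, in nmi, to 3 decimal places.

station A: 15497 m = 8.36771 nmi.
station C: 6.29 SM = 5.46586 nmi.
Spread: 8.36771 − 5.46586 = 2.902 nmi.

2.902 nmi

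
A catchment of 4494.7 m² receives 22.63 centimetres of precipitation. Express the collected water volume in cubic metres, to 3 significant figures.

1020 cubic metres

Depth: 22.63 cm × 10 = 226.3 mm.
1 mm over 1 m² is 1 L, so volume = 226.3 × 4494.7 = 1017150.6 L = 1020 m³.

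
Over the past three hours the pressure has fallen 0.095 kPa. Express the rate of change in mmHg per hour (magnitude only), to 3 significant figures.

0.238 mmHg per hour

0.095 kPa / 3 h × 7.50062 mmHg/kPa = 0.238 mmHg/h.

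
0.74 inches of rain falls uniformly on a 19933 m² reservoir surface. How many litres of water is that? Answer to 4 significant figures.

374700 litres

Depth: 0.74 in × 25.4 = 18.796 mm.
1 mm over 1 m² is 1 L, so volume = 18.796 × 19933 = 374660.67 L ≈ 374700 L.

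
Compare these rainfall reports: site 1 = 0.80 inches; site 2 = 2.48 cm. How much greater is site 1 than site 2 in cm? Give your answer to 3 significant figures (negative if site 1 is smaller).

site 1: 0.80 in = 2.03200 cm.
Difference: 2.03200 − 2.48000 = -0.448 cm.

-0.448 cm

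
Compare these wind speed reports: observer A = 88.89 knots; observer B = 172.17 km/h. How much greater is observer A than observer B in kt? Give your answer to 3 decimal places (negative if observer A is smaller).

observer B: 172.17 km/h = 92.96436 kt.
Difference: 88.89000 − 92.96436 = -4.074 kt.

-4.074 kt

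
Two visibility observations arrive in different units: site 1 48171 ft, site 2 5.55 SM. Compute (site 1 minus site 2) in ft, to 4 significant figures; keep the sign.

site 2: 5.55 SM = 29304.00 ft.
Difference: 48171.00 − 29304.00 = 18870 ft.

18870 ft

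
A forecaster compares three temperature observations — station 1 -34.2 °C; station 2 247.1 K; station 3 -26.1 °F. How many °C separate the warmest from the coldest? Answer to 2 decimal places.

station 2: 247.1 K = -26.050 °C.
station 3: -26.1 °F = -32.278 °C.
Spread: (-26.050) − (-34.200) = 8.150 °C.

8.15 °C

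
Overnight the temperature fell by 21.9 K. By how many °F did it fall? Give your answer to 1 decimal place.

39.4 °F

Converting a difference, only the 9/5 scale factor applies: Δ°F = 21.9 × 1.8 = 39.4 °F.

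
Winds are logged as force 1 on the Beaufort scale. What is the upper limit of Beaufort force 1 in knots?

Beaufort 1 (light air) spans 1–3 knots.

3 kt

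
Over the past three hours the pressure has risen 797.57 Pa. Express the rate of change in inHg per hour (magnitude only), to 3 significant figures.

797.57 Pa / 3 h × 0.0002953 inHg/Pa = 0.0785 inHg/h.

0.0785 inHg per hour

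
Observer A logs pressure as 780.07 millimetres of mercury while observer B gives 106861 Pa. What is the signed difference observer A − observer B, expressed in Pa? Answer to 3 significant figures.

observer A: 780.07 mmHg = 104000.79 Pa.
Difference: 104000.79 − 106861.00 = -2860 Pa.

-2860 Pa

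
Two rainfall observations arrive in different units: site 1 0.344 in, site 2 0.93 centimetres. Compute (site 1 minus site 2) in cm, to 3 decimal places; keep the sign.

-0.056 cm

site 1: 0.344 in = 0.87376 cm.
Difference: 0.87376 − 0.93000 = -0.056 cm.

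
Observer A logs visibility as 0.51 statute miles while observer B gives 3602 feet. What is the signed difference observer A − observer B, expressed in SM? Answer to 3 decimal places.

observer B: 3602 ft = 0.68220 SM.
Difference: 0.51000 − 0.68220 = -0.172 SM.

-0.172 SM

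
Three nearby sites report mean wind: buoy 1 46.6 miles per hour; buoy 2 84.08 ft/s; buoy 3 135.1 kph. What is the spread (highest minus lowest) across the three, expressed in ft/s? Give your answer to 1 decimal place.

buoy 1: 46.6 mph = 68.347 ft/s.
buoy 3: 135.1 km/h = 123.123 ft/s.
Spread: 123.123 − 68.347 = 54.8 ft/s.

54.8 ft/s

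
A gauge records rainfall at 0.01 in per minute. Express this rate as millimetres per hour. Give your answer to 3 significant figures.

15.2 mm/hour

0.01 in/minute × 25.4 mm/in × 60 minute/hour = 15.2 mm/hour.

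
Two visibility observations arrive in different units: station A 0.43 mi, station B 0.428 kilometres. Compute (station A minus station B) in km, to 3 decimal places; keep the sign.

0.264 km

station A: 0.43 SM = 0.69202 km.
Difference: 0.69202 − 0.42800 = 0.264 km.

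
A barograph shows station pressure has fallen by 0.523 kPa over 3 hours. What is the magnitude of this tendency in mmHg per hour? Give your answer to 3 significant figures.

1.31 mmHg per hour

0.523 kPa / 3 h × 7.50062 mmHg/kPa = 1.31 mmHg/h.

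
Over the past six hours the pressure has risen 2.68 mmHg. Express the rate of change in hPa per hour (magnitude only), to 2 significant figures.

0.60 hPa per hour

2.68 mmHg / 6 h × 1.33322 hPa/mmHg = 0.60 hPa/h.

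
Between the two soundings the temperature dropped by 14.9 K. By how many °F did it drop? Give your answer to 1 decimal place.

A change of 1 °C equals a change of 1.8 °F: Δ°F = 14.9 × 1.8 = 26.8 °F.

26.8 °F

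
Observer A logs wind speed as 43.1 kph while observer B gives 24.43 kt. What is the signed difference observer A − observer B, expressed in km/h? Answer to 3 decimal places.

-2.144 km/h

observer B: 24.43 kt = 45.24436 km/h.
Difference: 43.10000 − 45.24436 = -2.144 km/h.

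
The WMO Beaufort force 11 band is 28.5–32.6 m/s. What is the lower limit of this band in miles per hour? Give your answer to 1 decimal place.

28.5–32.6 m/s × 2.237 = 63.8–72.9 mph.

63.8 mph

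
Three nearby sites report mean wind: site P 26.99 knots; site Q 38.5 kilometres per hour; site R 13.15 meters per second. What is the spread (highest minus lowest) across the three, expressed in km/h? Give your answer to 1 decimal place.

site P: 26.99 kt = 49.985 km/h.
site R: 13.15 m/s = 47.340 km/h.
Spread: 49.985 − 38.500 = 11.5 km/h.

11.5 km/h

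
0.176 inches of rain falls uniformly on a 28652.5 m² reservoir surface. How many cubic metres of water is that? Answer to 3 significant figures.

128 cubic metres

Depth: 0.176 in × 25.4 = 4.4704 mm.
1 mm over 1 m² is 1 L, so volume = 4.4704 × 28652.5 = 128088.14 L = 128 m³.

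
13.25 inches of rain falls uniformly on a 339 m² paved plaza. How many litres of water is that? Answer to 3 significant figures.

Depth: 13.25 in × 25.4 = 336.55 mm.
1 mm over 1 m² is 1 L, so volume = 336.55 × 339 = 114090.45 L ≈ 114000 L.

114000 litres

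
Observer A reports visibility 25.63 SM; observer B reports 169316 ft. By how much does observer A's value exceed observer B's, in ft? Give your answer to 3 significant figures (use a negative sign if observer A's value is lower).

-34000 ft

observer A: 25.63 SM = 135326.40 ft.
Difference: 135326.40 − 169316.00 = -34000 ft.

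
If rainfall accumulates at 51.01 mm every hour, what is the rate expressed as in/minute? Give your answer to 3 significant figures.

51.01 mm/hour × 0.0393701 in/mm × 0.0166667 hour/minute = 0.0335 in/minute.

0.0335 in/minute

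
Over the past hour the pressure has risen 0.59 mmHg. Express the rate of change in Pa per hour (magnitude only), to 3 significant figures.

78.7 Pa per hour

0.59 mmHg / 1 h × 133.322 Pa/mmHg = 78.7 Pa/h.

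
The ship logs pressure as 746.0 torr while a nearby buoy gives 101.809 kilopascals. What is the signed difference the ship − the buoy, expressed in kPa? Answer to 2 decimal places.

the ship: 746.0 mmHg = 99.4585 kPa.
Difference: 99.4585 − 101.8090 = -2.35 kPa.

-2.35 kPa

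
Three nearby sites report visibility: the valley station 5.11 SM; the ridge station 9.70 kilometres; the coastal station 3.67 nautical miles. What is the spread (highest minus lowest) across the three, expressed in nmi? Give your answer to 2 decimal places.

the valley station: 5.11 SM = 4.4405 nmi.
the ridge station: 9.70 km = 5.2376 nmi.
Spread: 5.2376 − 3.6700 = 1.57 nmi.

1.57 nmi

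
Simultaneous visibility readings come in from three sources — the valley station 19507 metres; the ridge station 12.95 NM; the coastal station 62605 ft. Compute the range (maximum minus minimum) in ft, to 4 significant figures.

16080 ft

the valley station: 19507 m = 63999.34 ft.
the ridge station: 12.95 nmi = 78685.70 ft.
Spread: 78685.70 − 62605.00 = 16080 ft.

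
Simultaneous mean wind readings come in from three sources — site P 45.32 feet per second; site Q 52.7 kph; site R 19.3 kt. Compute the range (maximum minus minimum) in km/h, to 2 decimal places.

site P: 45.32 ft/s = 49.7287 km/h.
site R: 19.3 kt = 35.7436 km/h.
Spread: 52.7000 − 35.7436 = 16.96 km/h.

16.96 km/h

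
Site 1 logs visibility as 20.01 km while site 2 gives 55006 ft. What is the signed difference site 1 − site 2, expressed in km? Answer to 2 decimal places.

3.24 km

site 2: 55006 ft = 16.7658 km.
Difference: 20.0100 − 16.7658 = 3.24 km.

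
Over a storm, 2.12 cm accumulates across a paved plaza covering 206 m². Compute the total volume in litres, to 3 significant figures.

4370 litres

Depth: 2.12 cm × 10 = 21.2 mm.
1 mm over 1 m² is 1 L, so volume = 21.2 × 206 = 4367.2 L ≈ 4370 L.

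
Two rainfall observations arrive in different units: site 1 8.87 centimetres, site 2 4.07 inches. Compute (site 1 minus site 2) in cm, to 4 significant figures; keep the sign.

-1.468 cm

site 2: 4.07 in = 10.33780 cm.
Difference: 8.87000 − 10.33780 = -1.468 cm.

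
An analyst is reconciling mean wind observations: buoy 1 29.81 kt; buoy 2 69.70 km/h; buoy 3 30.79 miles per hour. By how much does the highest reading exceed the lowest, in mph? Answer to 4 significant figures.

buoy 1: 29.81 kt = 34.3047 mph.
buoy 2: 69.70 km/h = 43.3096 mph.
Spread: 43.3096 − 30.7900 = 12.52 mph.

12.52 mph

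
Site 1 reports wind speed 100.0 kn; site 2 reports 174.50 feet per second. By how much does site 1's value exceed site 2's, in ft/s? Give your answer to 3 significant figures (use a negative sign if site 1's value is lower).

site 1: 100.0 kt = 168.7810 ft/s.
Difference: 168.7810 − 174.5000 = -5.72 ft/s.

-5.72 ft/s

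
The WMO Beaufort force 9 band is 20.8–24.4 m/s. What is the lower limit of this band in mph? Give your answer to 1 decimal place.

20.8–24.4 m/s × 2.237 = 46.5–54.6 mph.

46.5 mph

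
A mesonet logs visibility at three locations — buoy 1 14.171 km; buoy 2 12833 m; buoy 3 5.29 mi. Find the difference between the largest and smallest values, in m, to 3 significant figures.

5660 m

buoy 1: 14.171 km = 14171.00 m.
buoy 3: 5.29 SM = 8513.43 m.
Spread: 14171.00 − 8513.43 = 5660 m.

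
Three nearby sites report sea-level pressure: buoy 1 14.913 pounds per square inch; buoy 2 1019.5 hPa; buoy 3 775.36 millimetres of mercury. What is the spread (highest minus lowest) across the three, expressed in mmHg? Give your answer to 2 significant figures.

buoy 1: 14.913 psi = 771.22 mmHg.
buoy 2: 1019.5 hPa = 764.69 mmHg.
Spread: 775.36 − 764.69 = 11 mmHg.

11 mmHg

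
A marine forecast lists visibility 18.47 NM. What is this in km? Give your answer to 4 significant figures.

34.21 km

1 nmi = 1.852 km, so 18.47 × 1.852 = 34.21 km.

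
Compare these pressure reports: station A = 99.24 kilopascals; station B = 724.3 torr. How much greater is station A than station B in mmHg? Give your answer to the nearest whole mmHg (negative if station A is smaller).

20 mmHg

station A: 99.24 kPa = 744.36 mmHg.
Difference: 744.36 − 724.30 = 20 mmHg.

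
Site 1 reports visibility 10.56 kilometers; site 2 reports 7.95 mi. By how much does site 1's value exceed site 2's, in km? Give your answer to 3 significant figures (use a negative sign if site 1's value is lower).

-2.23 km

site 2: 7.95 SM = 12.7943 km.
Difference: 10.5600 − 12.7943 = -2.23 km.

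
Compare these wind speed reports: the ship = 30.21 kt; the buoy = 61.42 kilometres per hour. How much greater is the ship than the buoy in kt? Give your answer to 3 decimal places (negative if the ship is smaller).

the buoy: 61.42 km/h = 33.16415 kt.
Difference: 30.21000 − 33.16415 = -2.954 kt.

-2.954 kt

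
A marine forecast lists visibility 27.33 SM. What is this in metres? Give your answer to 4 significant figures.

1 SM = 1609.34 m, so 27.33 × 1609.34 = 43980 m.

43980 m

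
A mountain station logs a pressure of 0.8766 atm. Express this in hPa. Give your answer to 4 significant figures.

1 atm = 1013.25 hPa, so 0.8766 × 1013.25 = 888.2 hPa.

888.2 hPa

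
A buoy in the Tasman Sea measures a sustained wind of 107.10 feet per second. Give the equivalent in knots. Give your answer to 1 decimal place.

63.5 kt

1 ft/s = 0.592484 kt, so 107.10 × 0.592484 = 63.5 kt.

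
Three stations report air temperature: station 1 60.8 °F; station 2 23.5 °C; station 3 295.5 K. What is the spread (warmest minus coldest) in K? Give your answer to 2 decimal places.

7.50 K

station 1: 60.8 °F = 16.000 °C.
station 3: 295.5 K = 22.350 °C.
Spread: 23.500 − 16.000 = 7.500 °C.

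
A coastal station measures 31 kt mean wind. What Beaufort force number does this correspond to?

31 kt lies in the Beaufort 7 band (near gale, 28–33 kt).

Beaufort force 7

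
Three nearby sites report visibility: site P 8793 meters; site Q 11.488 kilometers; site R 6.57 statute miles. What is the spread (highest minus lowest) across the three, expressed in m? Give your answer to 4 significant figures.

2695 m

site Q: 11.488 km = 11488.00 m.
site R: 6.57 SM = 10573.39 m.
Spread: 11488.00 − 8793.00 = 2695 m.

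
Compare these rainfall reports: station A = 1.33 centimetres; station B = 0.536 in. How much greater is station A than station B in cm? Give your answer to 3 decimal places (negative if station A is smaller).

station B: 0.536 in = 1.36144 cm.
Difference: 1.33000 − 1.36144 = -0.031 cm.

-0.031 cm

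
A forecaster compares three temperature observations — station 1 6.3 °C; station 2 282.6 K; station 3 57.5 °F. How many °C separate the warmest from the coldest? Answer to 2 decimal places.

7.87 °C

station 2: 282.6 K = 9.450 °C.
station 3: 57.5 °F = 14.167 °C.
Spread: 14.167 − 6.300 = 7.867 °C.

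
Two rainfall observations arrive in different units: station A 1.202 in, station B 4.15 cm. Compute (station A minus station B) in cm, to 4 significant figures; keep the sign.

station A: 1.202 in = 3.05308 cm.
Difference: 3.05308 − 4.15000 = -1.097 cm.

-1.097 cm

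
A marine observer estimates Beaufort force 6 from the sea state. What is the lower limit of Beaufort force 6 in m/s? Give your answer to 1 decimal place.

Beaufort 6 (strong breeze) spans 10.8–13.8 m/s.

10.8 m/s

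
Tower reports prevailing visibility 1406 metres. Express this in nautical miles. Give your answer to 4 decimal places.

1 m = 0.000539957 nmi, so 1406 × 0.000539957 = 0.7592 nmi.

0.7592 nmi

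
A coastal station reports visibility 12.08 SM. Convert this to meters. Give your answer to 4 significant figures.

19440 m

1 SM = 1609.34 m, so 12.08 × 1609.34 = 19440 m.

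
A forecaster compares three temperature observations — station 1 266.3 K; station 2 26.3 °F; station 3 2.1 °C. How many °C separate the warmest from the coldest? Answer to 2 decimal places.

station 1: 266.3 K = -6.850 °C.
station 2: 26.3 °F = -3.167 °C.
Spread: 2.100 − (-6.850) = 8.950 °C.

8.95 °C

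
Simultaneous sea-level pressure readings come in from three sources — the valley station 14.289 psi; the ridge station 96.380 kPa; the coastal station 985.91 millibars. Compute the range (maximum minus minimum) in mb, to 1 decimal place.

the valley station: 14.289 psi = 985.192 mb.
the ridge station: 96.380 kPa = 963.800 mb.
Spread: 985.910 − 963.800 = 22.1 mb.

22.1 mb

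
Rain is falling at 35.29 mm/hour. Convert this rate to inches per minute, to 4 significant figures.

35.29 mm/hour × 0.0393701 in/mm × 0.0166667 hour/minute = 0.02316 in/minute.

0.02316 in/minute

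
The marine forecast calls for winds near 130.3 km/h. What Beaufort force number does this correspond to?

130.3 km/h = 36.2 m/s, which is Beaufort 12 (hurricane force, ≥32.7 m/s).

Beaufort force 12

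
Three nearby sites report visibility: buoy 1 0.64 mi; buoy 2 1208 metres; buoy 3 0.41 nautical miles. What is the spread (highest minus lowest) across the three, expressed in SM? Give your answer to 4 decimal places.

buoy 2: 1208 m = 0.750616 SM.
buoy 3: 0.41 nmi = 0.471820 SM.
Spread: 0.750616 − 0.471820 = 0.2788 SM.

0.2788 SM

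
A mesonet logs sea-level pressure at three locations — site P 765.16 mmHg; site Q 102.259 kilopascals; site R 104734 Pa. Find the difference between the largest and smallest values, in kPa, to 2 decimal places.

2.72 kPa

site P: 765.16 mmHg = 102.0130 kPa.
site R: 104734 Pa = 104.7340 kPa.
Spread: 104.7340 − 102.0130 = 2.72 kPa.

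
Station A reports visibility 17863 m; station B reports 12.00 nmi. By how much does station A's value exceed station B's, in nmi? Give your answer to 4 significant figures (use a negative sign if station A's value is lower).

station A: 17863 m = 9.64525 nmi.
Difference: 9.64525 − 12.00000 = -2.355 nmi.

-2.355 nmi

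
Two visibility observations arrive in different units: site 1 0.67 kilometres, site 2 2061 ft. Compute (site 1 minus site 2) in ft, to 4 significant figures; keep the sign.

137.2 ft

site 1: 0.67 km = 2198.163 ft.
Difference: 2198.163 − 2061.000 = 137.2 ft.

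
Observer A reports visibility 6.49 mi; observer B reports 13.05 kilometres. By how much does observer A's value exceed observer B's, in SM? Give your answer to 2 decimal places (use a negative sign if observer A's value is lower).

-1.62 SM

observer B: 13.05 km = 8.1089 SM.
Difference: 6.4900 − 8.1089 = -1.62 SM.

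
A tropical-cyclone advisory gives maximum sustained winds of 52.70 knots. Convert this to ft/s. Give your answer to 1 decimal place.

1 kt = 1.68781 ft/s, so 52.70 × 1.68781 = 88.9 ft/s.

88.9 ft/s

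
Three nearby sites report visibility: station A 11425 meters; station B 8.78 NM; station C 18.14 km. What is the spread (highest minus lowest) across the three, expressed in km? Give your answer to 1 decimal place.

station A: 11425 m = 11.425 km.
station B: 8.78 nmi = 16.261 km.
Spread: 18.140 − 11.425 = 6.7 km.

6.7 km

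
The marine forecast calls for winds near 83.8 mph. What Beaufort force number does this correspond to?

Beaufort force 12

83.8 mph = 37.5 m/s, which is Beaufort 12 (hurricane force, ≥32.7 m/s).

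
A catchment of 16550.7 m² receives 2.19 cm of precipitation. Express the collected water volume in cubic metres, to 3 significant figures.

362 cubic metres

Depth: 2.19 cm × 10 = 21.9 mm.
1 mm over 1 m² is 1 L, so volume = 21.9 × 16550.7 = 362460.33 L = 362 m³.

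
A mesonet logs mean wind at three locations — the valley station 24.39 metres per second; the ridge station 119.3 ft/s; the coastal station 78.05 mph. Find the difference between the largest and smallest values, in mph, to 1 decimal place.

the valley station: 24.39 m/s = 54.559 mph.
the ridge station: 119.3 ft/s = 81.341 mph.
Spread: 81.341 − 54.559 = 26.8 mph.

26.8 mph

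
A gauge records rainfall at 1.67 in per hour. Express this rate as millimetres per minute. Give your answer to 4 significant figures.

0.7070 mm/minute

1.67 in/hour × 25.4 mm/in × 0.0166667 hour/minute = 0.7070 mm/minute.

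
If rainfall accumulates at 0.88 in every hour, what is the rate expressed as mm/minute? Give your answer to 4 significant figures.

0.88 in/hour × 25.4 mm/in × 0.0166667 hour/minute = 0.3725 mm/minute.

0.3725 mm/minute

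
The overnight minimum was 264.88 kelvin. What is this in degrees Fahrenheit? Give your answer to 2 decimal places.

First to °C: -8.27 °C.
Then to °F: 17.11 °F.

17.11 °F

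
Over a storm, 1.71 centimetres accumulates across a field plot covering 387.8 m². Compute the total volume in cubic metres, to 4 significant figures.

6.631 cubic metres

Depth: 1.71 cm × 10 = 17.1 mm.
1 mm over 1 m² is 1 L, so volume = 17.1 × 387.8 = 6631.38 L = 6.631 m³.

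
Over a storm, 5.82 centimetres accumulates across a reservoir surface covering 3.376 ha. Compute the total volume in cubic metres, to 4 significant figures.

Depth: 5.82 cm × 10 = 58.2 mm.
Area: 3.376 ha = 33760 m².
1 mm over 1 m² is 1 L, so volume = 58.2 × 33760 = 1964832 L = 1965 m³.

1965 cubic metres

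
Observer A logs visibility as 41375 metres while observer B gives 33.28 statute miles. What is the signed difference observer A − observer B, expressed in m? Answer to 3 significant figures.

observer B: 33.28 SM = 53558.97 m.
Difference: 41375.00 − 53558.97 = -12200 m.

-12200 m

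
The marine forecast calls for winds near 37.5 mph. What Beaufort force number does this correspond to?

37.5 mph = 16.8 m/s, which is Beaufort 7 (near gale, 13.9–17.1 m/s).

Beaufort force 7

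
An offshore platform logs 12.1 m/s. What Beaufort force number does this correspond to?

12.1 m/s lies in the Beaufort 6 band (strong breeze, 10.8–13.8 m/s).

Beaufort force 6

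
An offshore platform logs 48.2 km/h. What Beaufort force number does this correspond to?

Beaufort force 6

48.2 km/h = 13.4 m/s, which is Beaufort 6 (strong breeze, 10.8–13.8 m/s).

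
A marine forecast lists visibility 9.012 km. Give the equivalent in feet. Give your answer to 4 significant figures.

29570 ft

1 km = 3280.84 ft, so 9.012 × 3280.84 = 29570 ft.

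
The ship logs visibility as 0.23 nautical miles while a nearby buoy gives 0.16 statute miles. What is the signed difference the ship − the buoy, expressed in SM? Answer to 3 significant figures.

the ship: 0.23 nmi = 0.26468 SM.
Difference: 0.26468 − 0.16000 = 0.105 SM.

0.105 SM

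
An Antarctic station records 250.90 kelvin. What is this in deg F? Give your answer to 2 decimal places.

First to °C: -22.25 °C.
Then to °F: -8.05 °F.

-8.05 °F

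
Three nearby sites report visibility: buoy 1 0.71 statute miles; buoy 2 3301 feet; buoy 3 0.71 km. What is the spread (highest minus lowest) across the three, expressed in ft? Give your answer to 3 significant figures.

buoy 1: 0.71 SM = 3748.80 ft.
buoy 3: 0.71 km = 2329.40 ft.
Spread: 3748.80 − 2329.40 = 1420 ft.

1420 ft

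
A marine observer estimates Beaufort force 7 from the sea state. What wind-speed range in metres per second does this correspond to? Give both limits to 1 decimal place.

Beaufort 7 (near gale) spans 13.9–17.1 m/s.

13.9 to 17.1 m/s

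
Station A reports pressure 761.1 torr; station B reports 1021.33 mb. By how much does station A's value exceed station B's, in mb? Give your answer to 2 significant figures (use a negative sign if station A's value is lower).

station A: 761.1 mmHg = 1014.717 mb.
Difference: 1014.717 − 1021.330 = -6.6 mb.

-6.6 mb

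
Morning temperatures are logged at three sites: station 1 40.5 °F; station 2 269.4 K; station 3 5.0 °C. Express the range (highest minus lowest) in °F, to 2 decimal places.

15.75 °F

station 1: 40.5 °F = 4.722 °C.
station 2: 269.4 K = -3.750 °C.
Spread: 5.000 − (-3.750) = 8.750 °C = 15.75 °F.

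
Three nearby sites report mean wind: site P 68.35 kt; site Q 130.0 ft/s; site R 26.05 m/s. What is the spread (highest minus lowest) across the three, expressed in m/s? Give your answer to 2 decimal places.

site P: 68.35 kt = 35.1623 m/s.
site Q: 130.0 ft/s = 39.6240 m/s.
Spread: 39.6240 − 26.0500 = 13.57 m/s.

13.57 m/s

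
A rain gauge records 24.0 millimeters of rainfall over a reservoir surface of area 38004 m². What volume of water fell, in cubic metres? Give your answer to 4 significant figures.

912.1 cubic metres

1 mm over 1 m² is 1 L, so volume = 24 × 38004 = 912096 L = 912.1 m³.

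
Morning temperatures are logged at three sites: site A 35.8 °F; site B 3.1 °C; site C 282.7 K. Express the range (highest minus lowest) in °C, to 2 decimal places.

7.44 °C

site A: 35.8 °F = 2.111 °C.
site C: 282.7 K = 9.550 °C.
Spread: 9.550 − 2.111 = 7.439 °C.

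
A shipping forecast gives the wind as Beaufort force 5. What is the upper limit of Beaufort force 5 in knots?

21 kt

Beaufort 5 (fresh breeze) spans 17–21 knots.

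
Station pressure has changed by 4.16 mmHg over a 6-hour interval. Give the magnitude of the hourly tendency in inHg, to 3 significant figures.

0.0273 inHg per hour

4.16 mmHg / 6 h × 0.0393701 inHg/mmHg = 0.0273 inHg/h.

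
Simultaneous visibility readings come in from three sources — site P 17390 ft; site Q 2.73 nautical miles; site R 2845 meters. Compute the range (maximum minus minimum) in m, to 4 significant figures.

2455 m

site P: 17390 ft = 5300.47 m.
site Q: 2.73 nmi = 5055.96 m.
Spread: 5300.47 − 2845.00 = 2455 m.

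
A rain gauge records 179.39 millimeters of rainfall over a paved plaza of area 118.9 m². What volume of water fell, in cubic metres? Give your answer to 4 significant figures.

1 mm over 1 m² is 1 L, so volume = 179.39 × 118.9 = 21329.471 L = 21.33 m³.

21.33 cubic metres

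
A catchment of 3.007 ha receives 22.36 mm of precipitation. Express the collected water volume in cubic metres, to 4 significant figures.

Area: 3.007 ha = 30070 m².
1 mm over 1 m² is 1 L, so volume = 22.36 × 30070 = 672365.2 L = 672.4 m³.

672.4 cubic metres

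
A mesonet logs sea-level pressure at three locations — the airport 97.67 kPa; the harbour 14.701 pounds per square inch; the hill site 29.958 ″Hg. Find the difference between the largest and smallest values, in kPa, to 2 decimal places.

the harbour: 14.701 psi = 101.3598 kPa.
the hill site: 29.958 inHg = 101.4494 kPa.
Spread: 101.4494 − 97.6700 = 3.78 kPa.

3.78 kPa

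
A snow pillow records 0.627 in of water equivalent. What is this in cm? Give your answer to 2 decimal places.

1.59 cm

1 in = 2.54 cm, so 0.627 × 2.54 = 1.59 cm.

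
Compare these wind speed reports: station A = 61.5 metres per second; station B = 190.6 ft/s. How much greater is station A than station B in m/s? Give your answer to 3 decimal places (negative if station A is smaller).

3.405 m/s

station B: 190.6 ft/s = 58.09488 m/s.
Difference: 61.50000 − 58.09488 = 3.405 m/s.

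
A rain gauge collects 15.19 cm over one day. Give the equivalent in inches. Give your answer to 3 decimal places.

5.980 in

1 cm = 0.393701 in, so 15.19 × 0.393701 = 5.980 in.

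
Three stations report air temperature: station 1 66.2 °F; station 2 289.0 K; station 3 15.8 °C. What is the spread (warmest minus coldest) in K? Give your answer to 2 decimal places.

station 1: 66.2 °F = 19.000 °C.
station 2: 289.0 K = 15.850 °C.
Spread: 19.000 − 15.800 = 3.200 °C.

3.20 K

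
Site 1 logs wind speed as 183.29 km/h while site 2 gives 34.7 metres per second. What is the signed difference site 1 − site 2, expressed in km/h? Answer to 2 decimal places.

site 2: 34.7 m/s = 124.9200 km/h.
Difference: 183.2900 − 124.9200 = 58.37 km/h.

58.37 km/h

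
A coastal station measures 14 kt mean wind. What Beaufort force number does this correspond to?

14 kt lies in the Beaufort 4 band (moderate breeze, 11–16 kt).

Beaufort force 4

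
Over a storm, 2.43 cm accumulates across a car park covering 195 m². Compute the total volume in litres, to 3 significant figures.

4740 litres

Depth: 2.43 cm × 10 = 24.3 mm.
1 mm over 1 m² is 1 L, so volume = 24.3 × 195 = 4738.5 L ≈ 4740 L.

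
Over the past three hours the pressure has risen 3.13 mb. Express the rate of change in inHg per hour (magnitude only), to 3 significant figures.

0.0308 inHg per hour

3.13 mb / 3 h × 0.02953 inHg/mb = 0.0308 inHg/h.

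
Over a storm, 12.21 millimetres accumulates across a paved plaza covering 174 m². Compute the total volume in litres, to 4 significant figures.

2125 litres

1 mm over 1 m² is 1 L, so volume = 12.21 × 174 = 2124.54 L ≈ 2125 L.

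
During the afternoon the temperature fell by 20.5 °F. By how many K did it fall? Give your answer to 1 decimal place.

11.4 K

Converting a difference, only the 9/5 scale factor applies: ΔK = 20.5 × 0.5556 = 11.4 K.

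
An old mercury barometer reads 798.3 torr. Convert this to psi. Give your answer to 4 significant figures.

1 mmHg = 0.0193368 psi, so 798.3 × 0.0193368 = 15.44 psi.

15.44 psi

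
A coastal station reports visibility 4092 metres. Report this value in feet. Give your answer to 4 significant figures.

13430 ft

1 m = 3.28084 ft, so 4092 × 3.28084 = 13430 ft.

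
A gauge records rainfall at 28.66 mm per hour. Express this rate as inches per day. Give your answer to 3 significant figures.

27.1 in/day

28.66 mm/hour × 0.0393701 in/mm × 24 hour/day = 27.1 in/day.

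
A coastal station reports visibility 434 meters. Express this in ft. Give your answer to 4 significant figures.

1 m = 3.28084 ft, so 434 × 3.28084 = 1424 ft.

1424 ft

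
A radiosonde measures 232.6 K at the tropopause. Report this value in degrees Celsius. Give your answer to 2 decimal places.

-40.55 °C

°C = 232.6 − 273.15 = -40.55 °C.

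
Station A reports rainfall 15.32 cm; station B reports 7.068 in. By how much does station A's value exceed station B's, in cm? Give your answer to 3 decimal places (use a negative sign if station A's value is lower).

-2.633 cm

station B: 7.068 in = 17.95272 cm.
Difference: 15.32000 − 17.95272 = -2.633 cm.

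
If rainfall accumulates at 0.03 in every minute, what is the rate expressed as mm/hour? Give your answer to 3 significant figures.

0.03 in/minute × 25.4 mm/in × 60 minute/hour = 45.7 mm/hour.

45.7 mm/hour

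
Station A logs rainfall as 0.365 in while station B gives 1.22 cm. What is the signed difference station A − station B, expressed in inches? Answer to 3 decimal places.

-0.115 in

station B: 1.22 cm = 0.48031 in.
Difference: 0.36500 − 0.48031 = -0.115 in.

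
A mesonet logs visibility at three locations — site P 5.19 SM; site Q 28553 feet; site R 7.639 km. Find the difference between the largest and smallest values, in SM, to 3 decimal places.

site Q: 28553 ft = 5.40777 SM.
site R: 7.639 km = 4.74665 SM.
Spread: 5.40777 − 4.74665 = 0.661 SM.

0.661 SM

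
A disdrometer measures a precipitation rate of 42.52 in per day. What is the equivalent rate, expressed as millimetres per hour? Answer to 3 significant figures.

45.0 mm/hour

42.52 in/day × 25.4 mm/in × 0.0416667 day/hour = 45.0 mm/hour.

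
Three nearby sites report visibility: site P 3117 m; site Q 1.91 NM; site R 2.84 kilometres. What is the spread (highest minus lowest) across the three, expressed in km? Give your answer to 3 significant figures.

site P: 3117 m = 3.11700 km.
site Q: 1.91 nmi = 3.53732 km.
Spread: 3.53732 − 2.84000 = 0.697 km.

0.697 km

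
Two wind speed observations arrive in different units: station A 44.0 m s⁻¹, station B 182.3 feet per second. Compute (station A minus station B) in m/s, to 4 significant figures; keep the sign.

-11.57 m/s

station B: 182.3 ft/s = 55.56504 m/s.
Difference: 44.00000 − 55.56504 = -11.57 m/s.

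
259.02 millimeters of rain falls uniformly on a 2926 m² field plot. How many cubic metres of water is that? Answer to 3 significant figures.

758 cubic metres

1 mm over 1 m² is 1 L, so volume = 259.02 × 2926 = 757892.52 L = 758 m³.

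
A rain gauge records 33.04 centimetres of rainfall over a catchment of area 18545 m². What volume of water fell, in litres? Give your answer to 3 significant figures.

6130000 litres

Depth: 33.04 cm × 10 = 330.4 mm.
1 mm over 1 m² is 1 L, so volume = 330.4 × 18545 = 6127268 L ≈ 6130000 L.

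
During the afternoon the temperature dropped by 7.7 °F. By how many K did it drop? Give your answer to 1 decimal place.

4.3 K

A change of 1 °C equals a change of 1.8 °F: ΔK = 7.7 × 0.5556 = 4.3 K.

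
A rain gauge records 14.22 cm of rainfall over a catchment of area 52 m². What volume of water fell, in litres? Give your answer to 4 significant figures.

7394 litres

Depth: 14.22 cm × 10 = 142.2 mm.
1 mm over 1 m² is 1 L, so volume = 142.2 × 52 = 7394.4 L ≈ 7394 L.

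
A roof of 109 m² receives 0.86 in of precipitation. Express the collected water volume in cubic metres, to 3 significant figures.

Depth: 0.86 in × 25.4 = 21.844 mm.
1 mm over 1 m² is 1 L, so volume = 21.844 × 109 = 2380.996 L = 2.38 m³.

2.38 cubic metres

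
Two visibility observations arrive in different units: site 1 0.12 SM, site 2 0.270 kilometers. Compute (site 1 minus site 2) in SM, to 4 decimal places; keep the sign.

site 2: 0.270 km = 0.167770 SM.
Difference: 0.120000 − 0.167770 = -0.0478 SM.

-0.0478 SM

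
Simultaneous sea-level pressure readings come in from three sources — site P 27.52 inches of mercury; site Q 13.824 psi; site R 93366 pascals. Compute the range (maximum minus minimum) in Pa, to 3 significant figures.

site P: 27.52 inHg = 93193.43 Pa.
site Q: 13.824 psi = 95313.12 Pa.
Spread: 95313.12 − 93193.43 = 2120 Pa.

2120 Pa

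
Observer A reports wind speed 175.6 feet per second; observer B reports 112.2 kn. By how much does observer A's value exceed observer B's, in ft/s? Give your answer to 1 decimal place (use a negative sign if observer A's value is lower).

-13.8 ft/s

observer B: 112.2 kt = 189.372 ft/s.
Difference: 175.600 − 189.372 = -13.8 ft/s.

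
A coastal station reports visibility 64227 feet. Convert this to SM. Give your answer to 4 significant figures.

12.16 SM

1 ft = 0.000189394 SM, so 64227 × 0.000189394 = 12.16 SM.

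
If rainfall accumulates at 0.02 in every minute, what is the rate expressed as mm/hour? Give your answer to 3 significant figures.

0.02 in/minute × 25.4 mm/in × 60 minute/hour = 30.5 mm/hour.

30.5 mm/hour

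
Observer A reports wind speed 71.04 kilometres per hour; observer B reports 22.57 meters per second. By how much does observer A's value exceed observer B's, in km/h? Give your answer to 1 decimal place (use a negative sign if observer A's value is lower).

observer B: 22.57 m/s = 81.252 km/h.
Difference: 71.040 − 81.252 = -10.2 km/h.

-10.2 km/h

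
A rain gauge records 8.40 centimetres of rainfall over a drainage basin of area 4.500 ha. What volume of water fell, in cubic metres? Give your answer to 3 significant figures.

Depth: 8.40 cm × 10 = 84 mm.
Area: 4.500 ha = 45000 m².
1 mm over 1 m² is 1 L, so volume = 84 × 45000 = 3780000 L = 3780 m³.

3780 cubic metres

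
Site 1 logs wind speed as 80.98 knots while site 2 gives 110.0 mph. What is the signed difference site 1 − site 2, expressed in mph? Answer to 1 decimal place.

site 1: 80.98 kt = 93.190 mph.
Difference: 93.190 − 110.000 = -16.8 mph.

-16.8 mph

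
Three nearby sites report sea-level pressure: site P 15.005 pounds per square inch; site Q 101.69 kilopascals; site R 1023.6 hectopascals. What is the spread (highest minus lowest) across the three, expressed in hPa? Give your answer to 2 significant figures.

site P: 15.005 psi = 1034.56 hPa.
site Q: 101.69 kPa = 1016.90 hPa.
Spread: 1034.56 − 1016.90 = 18 hPa.

18 hPa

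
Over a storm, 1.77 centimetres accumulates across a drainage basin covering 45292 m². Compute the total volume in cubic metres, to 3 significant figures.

Depth: 1.77 cm × 10 = 17.7 mm.
1 mm over 1 m² is 1 L, so volume = 17.7 × 45292 = 801668.4 L = 802 m³.

802 cubic metres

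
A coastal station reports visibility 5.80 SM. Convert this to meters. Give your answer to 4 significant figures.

9334 m

1 SM = 1609.34 m, so 5.80 × 1609.34 = 9334 m.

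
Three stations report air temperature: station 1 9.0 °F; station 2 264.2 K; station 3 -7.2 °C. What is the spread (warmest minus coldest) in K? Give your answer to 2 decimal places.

5.58 K

station 1: 9.0 °F = -12.778 °C.
station 2: 264.2 K = -8.950 °C.
Spread: (-7.200) − (-12.778) = 5.578 °C.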